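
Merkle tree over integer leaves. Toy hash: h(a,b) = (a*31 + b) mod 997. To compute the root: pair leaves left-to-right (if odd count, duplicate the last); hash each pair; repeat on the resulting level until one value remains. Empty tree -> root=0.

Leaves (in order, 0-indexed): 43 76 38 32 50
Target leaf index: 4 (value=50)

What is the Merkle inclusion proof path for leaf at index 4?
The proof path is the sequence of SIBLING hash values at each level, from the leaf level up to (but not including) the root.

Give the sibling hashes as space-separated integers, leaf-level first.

L0 (leaves): [43, 76, 38, 32, 50], target index=4
L1: h(43,76)=(43*31+76)%997=412 [pair 0] h(38,32)=(38*31+32)%997=213 [pair 1] h(50,50)=(50*31+50)%997=603 [pair 2] -> [412, 213, 603]
  Sibling for proof at L0: 50
L2: h(412,213)=(412*31+213)%997=24 [pair 0] h(603,603)=(603*31+603)%997=353 [pair 1] -> [24, 353]
  Sibling for proof at L1: 603
L3: h(24,353)=(24*31+353)%997=100 [pair 0] -> [100]
  Sibling for proof at L2: 24
Root: 100
Proof path (sibling hashes from leaf to root): [50, 603, 24]

Answer: 50 603 24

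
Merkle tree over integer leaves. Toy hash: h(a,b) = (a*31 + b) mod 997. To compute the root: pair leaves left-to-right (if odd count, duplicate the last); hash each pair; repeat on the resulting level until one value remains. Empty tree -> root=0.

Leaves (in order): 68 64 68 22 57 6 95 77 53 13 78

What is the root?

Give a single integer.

L0: [68, 64, 68, 22, 57, 6, 95, 77, 53, 13, 78]
L1: h(68,64)=(68*31+64)%997=178 h(68,22)=(68*31+22)%997=136 h(57,6)=(57*31+6)%997=776 h(95,77)=(95*31+77)%997=31 h(53,13)=(53*31+13)%997=659 h(78,78)=(78*31+78)%997=502 -> [178, 136, 776, 31, 659, 502]
L2: h(178,136)=(178*31+136)%997=669 h(776,31)=(776*31+31)%997=159 h(659,502)=(659*31+502)%997=991 -> [669, 159, 991]
L3: h(669,159)=(669*31+159)%997=958 h(991,991)=(991*31+991)%997=805 -> [958, 805]
L4: h(958,805)=(958*31+805)%997=593 -> [593]

Answer: 593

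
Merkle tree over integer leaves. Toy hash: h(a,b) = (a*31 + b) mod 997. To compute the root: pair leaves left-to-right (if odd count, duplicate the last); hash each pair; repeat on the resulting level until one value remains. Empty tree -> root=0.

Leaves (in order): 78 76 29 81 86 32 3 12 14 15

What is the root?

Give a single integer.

Answer: 936

Derivation:
L0: [78, 76, 29, 81, 86, 32, 3, 12, 14, 15]
L1: h(78,76)=(78*31+76)%997=500 h(29,81)=(29*31+81)%997=980 h(86,32)=(86*31+32)%997=704 h(3,12)=(3*31+12)%997=105 h(14,15)=(14*31+15)%997=449 -> [500, 980, 704, 105, 449]
L2: h(500,980)=(500*31+980)%997=528 h(704,105)=(704*31+105)%997=992 h(449,449)=(449*31+449)%997=410 -> [528, 992, 410]
L3: h(528,992)=(528*31+992)%997=411 h(410,410)=(410*31+410)%997=159 -> [411, 159]
L4: h(411,159)=(411*31+159)%997=936 -> [936]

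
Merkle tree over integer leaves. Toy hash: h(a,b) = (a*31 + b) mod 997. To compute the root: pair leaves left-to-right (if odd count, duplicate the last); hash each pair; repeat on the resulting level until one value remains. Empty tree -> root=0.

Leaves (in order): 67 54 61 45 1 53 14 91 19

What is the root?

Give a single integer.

L0: [67, 54, 61, 45, 1, 53, 14, 91, 19]
L1: h(67,54)=(67*31+54)%997=137 h(61,45)=(61*31+45)%997=939 h(1,53)=(1*31+53)%997=84 h(14,91)=(14*31+91)%997=525 h(19,19)=(19*31+19)%997=608 -> [137, 939, 84, 525, 608]
L2: h(137,939)=(137*31+939)%997=201 h(84,525)=(84*31+525)%997=138 h(608,608)=(608*31+608)%997=513 -> [201, 138, 513]
L3: h(201,138)=(201*31+138)%997=387 h(513,513)=(513*31+513)%997=464 -> [387, 464]
L4: h(387,464)=(387*31+464)%997=497 -> [497]

Answer: 497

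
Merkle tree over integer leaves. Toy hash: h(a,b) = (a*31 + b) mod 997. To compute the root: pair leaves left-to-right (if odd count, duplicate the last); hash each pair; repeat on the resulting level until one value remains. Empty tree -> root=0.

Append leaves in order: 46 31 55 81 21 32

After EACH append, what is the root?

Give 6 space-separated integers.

After append 46 (leaves=[46]):
  L0: [46]
  root=46
After append 31 (leaves=[46, 31]):
  L0: [46, 31]
  L1: h(46,31)=(46*31+31)%997=460 -> [460]
  root=460
After append 55 (leaves=[46, 31, 55]):
  L0: [46, 31, 55]
  L1: h(46,31)=(46*31+31)%997=460 h(55,55)=(55*31+55)%997=763 -> [460, 763]
  L2: h(460,763)=(460*31+763)%997=68 -> [68]
  root=68
After append 81 (leaves=[46, 31, 55, 81]):
  L0: [46, 31, 55, 81]
  L1: h(46,31)=(46*31+31)%997=460 h(55,81)=(55*31+81)%997=789 -> [460, 789]
  L2: h(460,789)=(460*31+789)%997=94 -> [94]
  root=94
After append 21 (leaves=[46, 31, 55, 81, 21]):
  L0: [46, 31, 55, 81, 21]
  L1: h(46,31)=(46*31+31)%997=460 h(55,81)=(55*31+81)%997=789 h(21,21)=(21*31+21)%997=672 -> [460, 789, 672]
  L2: h(460,789)=(460*31+789)%997=94 h(672,672)=(672*31+672)%997=567 -> [94, 567]
  L3: h(94,567)=(94*31+567)%997=490 -> [490]
  root=490
After append 32 (leaves=[46, 31, 55, 81, 21, 32]):
  L0: [46, 31, 55, 81, 21, 32]
  L1: h(46,31)=(46*31+31)%997=460 h(55,81)=(55*31+81)%997=789 h(21,32)=(21*31+32)%997=683 -> [460, 789, 683]
  L2: h(460,789)=(460*31+789)%997=94 h(683,683)=(683*31+683)%997=919 -> [94, 919]
  L3: h(94,919)=(94*31+919)%997=842 -> [842]
  root=842

Answer: 46 460 68 94 490 842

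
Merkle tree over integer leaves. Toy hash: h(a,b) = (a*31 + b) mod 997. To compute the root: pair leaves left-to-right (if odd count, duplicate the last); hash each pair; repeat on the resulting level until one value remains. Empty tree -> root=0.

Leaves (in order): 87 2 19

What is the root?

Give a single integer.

Answer: 529

Derivation:
L0: [87, 2, 19]
L1: h(87,2)=(87*31+2)%997=705 h(19,19)=(19*31+19)%997=608 -> [705, 608]
L2: h(705,608)=(705*31+608)%997=529 -> [529]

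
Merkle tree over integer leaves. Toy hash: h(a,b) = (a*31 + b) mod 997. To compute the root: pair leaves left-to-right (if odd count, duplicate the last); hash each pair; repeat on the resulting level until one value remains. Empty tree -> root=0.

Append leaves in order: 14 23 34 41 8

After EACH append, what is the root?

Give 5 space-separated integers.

Answer: 14 457 300 307 760

Derivation:
After append 14 (leaves=[14]):
  L0: [14]
  root=14
After append 23 (leaves=[14, 23]):
  L0: [14, 23]
  L1: h(14,23)=(14*31+23)%997=457 -> [457]
  root=457
After append 34 (leaves=[14, 23, 34]):
  L0: [14, 23, 34]
  L1: h(14,23)=(14*31+23)%997=457 h(34,34)=(34*31+34)%997=91 -> [457, 91]
  L2: h(457,91)=(457*31+91)%997=300 -> [300]
  root=300
After append 41 (leaves=[14, 23, 34, 41]):
  L0: [14, 23, 34, 41]
  L1: h(14,23)=(14*31+23)%997=457 h(34,41)=(34*31+41)%997=98 -> [457, 98]
  L2: h(457,98)=(457*31+98)%997=307 -> [307]
  root=307
After append 8 (leaves=[14, 23, 34, 41, 8]):
  L0: [14, 23, 34, 41, 8]
  L1: h(14,23)=(14*31+23)%997=457 h(34,41)=(34*31+41)%997=98 h(8,8)=(8*31+8)%997=256 -> [457, 98, 256]
  L2: h(457,98)=(457*31+98)%997=307 h(256,256)=(256*31+256)%997=216 -> [307, 216]
  L3: h(307,216)=(307*31+216)%997=760 -> [760]
  root=760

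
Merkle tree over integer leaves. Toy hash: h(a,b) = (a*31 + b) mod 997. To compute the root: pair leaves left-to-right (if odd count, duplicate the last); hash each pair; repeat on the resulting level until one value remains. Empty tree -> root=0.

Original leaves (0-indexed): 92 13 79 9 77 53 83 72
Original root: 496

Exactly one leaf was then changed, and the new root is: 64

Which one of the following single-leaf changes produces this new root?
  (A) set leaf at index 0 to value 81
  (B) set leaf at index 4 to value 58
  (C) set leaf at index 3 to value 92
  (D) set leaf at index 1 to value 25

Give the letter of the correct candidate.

Original leaves: [92, 13, 79, 9, 77, 53, 83, 72]
Target new root: 64
Try each candidate change and compute the resulting root:
Candidate A: set leaf[0] = 81 -> leaves = [81, 13, 79, 9, 77, 53, 83, 72]
  L0: [81, 13, 79, 9, 77, 53, 83, 72]
  L1: h(81,13)=(81*31+13)%997=530 h(79,9)=(79*31+9)%997=464 h(77,53)=(77*31+53)%997=446 h(83,72)=(83*31+72)%997=651 -> [530, 464, 446, 651]
  L2: h(530,464)=(530*31+464)%997=942 h(446,651)=(446*31+651)%997=519 -> [942, 519]
  L3: h(942,519)=(942*31+519)%997=808 -> [808]
  root = 808 != target 64
Candidate B: set leaf[4] = 58 -> leaves = [92, 13, 79, 9, 58, 53, 83, 72]
  L0: [92, 13, 79, 9, 58, 53, 83, 72]
  L1: h(92,13)=(92*31+13)%997=871 h(79,9)=(79*31+9)%997=464 h(58,53)=(58*31+53)%997=854 h(83,72)=(83*31+72)%997=651 -> [871, 464, 854, 651]
  L2: h(871,464)=(871*31+464)%997=546 h(854,651)=(854*31+651)%997=206 -> [546, 206]
  L3: h(546,206)=(546*31+206)%997=183 -> [183]
  root = 183 != target 64
Candidate C: set leaf[3] = 92 -> leaves = [92, 13, 79, 92, 77, 53, 83, 72]
  L0: [92, 13, 79, 92, 77, 53, 83, 72]
  L1: h(92,13)=(92*31+13)%997=871 h(79,92)=(79*31+92)%997=547 h(77,53)=(77*31+53)%997=446 h(83,72)=(83*31+72)%997=651 -> [871, 547, 446, 651]
  L2: h(871,547)=(871*31+547)%997=629 h(446,651)=(446*31+651)%997=519 -> [629, 519]
  L3: h(629,519)=(629*31+519)%997=78 -> [78]
  root = 78 != target 64
Candidate D: set leaf[1] = 25 -> leaves = [92, 25, 79, 9, 77, 53, 83, 72]
  L0: [92, 25, 79, 9, 77, 53, 83, 72]
  L1: h(92,25)=(92*31+25)%997=883 h(79,9)=(79*31+9)%997=464 h(77,53)=(77*31+53)%997=446 h(83,72)=(83*31+72)%997=651 -> [883, 464, 446, 651]
  L2: h(883,464)=(883*31+464)%997=918 h(446,651)=(446*31+651)%997=519 -> [918, 519]
  L3: h(918,519)=(918*31+519)%997=64 -> [64]
  root = 64 == target 64  ** MATCH **
Candidate D produces the target root.

Answer: D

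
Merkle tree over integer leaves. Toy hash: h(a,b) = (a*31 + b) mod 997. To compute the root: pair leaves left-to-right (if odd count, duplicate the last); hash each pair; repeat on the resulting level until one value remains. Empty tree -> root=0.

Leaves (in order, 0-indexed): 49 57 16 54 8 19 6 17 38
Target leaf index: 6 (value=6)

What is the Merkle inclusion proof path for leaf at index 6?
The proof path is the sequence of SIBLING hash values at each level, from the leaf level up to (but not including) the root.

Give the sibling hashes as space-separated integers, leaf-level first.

Answer: 17 267 553 928

Derivation:
L0 (leaves): [49, 57, 16, 54, 8, 19, 6, 17, 38], target index=6
L1: h(49,57)=(49*31+57)%997=579 [pair 0] h(16,54)=(16*31+54)%997=550 [pair 1] h(8,19)=(8*31+19)%997=267 [pair 2] h(6,17)=(6*31+17)%997=203 [pair 3] h(38,38)=(38*31+38)%997=219 [pair 4] -> [579, 550, 267, 203, 219]
  Sibling for proof at L0: 17
L2: h(579,550)=(579*31+550)%997=553 [pair 0] h(267,203)=(267*31+203)%997=504 [pair 1] h(219,219)=(219*31+219)%997=29 [pair 2] -> [553, 504, 29]
  Sibling for proof at L1: 267
L3: h(553,504)=(553*31+504)%997=698 [pair 0] h(29,29)=(29*31+29)%997=928 [pair 1] -> [698, 928]
  Sibling for proof at L2: 553
L4: h(698,928)=(698*31+928)%997=632 [pair 0] -> [632]
  Sibling for proof at L3: 928
Root: 632
Proof path (sibling hashes from leaf to root): [17, 267, 553, 928]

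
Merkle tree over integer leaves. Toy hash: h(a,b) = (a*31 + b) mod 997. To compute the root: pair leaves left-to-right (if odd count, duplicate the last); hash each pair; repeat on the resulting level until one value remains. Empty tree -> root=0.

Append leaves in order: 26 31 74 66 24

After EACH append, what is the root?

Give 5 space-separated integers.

Answer: 26 837 399 391 805

Derivation:
After append 26 (leaves=[26]):
  L0: [26]
  root=26
After append 31 (leaves=[26, 31]):
  L0: [26, 31]
  L1: h(26,31)=(26*31+31)%997=837 -> [837]
  root=837
After append 74 (leaves=[26, 31, 74]):
  L0: [26, 31, 74]
  L1: h(26,31)=(26*31+31)%997=837 h(74,74)=(74*31+74)%997=374 -> [837, 374]
  L2: h(837,374)=(837*31+374)%997=399 -> [399]
  root=399
After append 66 (leaves=[26, 31, 74, 66]):
  L0: [26, 31, 74, 66]
  L1: h(26,31)=(26*31+31)%997=837 h(74,66)=(74*31+66)%997=366 -> [837, 366]
  L2: h(837,366)=(837*31+366)%997=391 -> [391]
  root=391
After append 24 (leaves=[26, 31, 74, 66, 24]):
  L0: [26, 31, 74, 66, 24]
  L1: h(26,31)=(26*31+31)%997=837 h(74,66)=(74*31+66)%997=366 h(24,24)=(24*31+24)%997=768 -> [837, 366, 768]
  L2: h(837,366)=(837*31+366)%997=391 h(768,768)=(768*31+768)%997=648 -> [391, 648]
  L3: h(391,648)=(391*31+648)%997=805 -> [805]
  root=805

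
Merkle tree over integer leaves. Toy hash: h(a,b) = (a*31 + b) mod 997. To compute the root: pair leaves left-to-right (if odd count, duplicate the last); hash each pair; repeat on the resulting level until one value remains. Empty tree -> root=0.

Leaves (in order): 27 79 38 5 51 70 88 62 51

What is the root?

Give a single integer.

L0: [27, 79, 38, 5, 51, 70, 88, 62, 51]
L1: h(27,79)=(27*31+79)%997=916 h(38,5)=(38*31+5)%997=186 h(51,70)=(51*31+70)%997=654 h(88,62)=(88*31+62)%997=796 h(51,51)=(51*31+51)%997=635 -> [916, 186, 654, 796, 635]
L2: h(916,186)=(916*31+186)%997=666 h(654,796)=(654*31+796)%997=133 h(635,635)=(635*31+635)%997=380 -> [666, 133, 380]
L3: h(666,133)=(666*31+133)%997=839 h(380,380)=(380*31+380)%997=196 -> [839, 196]
L4: h(839,196)=(839*31+196)%997=283 -> [283]

Answer: 283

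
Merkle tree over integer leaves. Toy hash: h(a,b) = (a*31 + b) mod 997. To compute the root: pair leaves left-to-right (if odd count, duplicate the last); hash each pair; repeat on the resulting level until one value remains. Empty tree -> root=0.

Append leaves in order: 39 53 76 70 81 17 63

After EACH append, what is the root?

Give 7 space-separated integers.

After append 39 (leaves=[39]):
  L0: [39]
  root=39
After append 53 (leaves=[39, 53]):
  L0: [39, 53]
  L1: h(39,53)=(39*31+53)%997=265 -> [265]
  root=265
After append 76 (leaves=[39, 53, 76]):
  L0: [39, 53, 76]
  L1: h(39,53)=(39*31+53)%997=265 h(76,76)=(76*31+76)%997=438 -> [265, 438]
  L2: h(265,438)=(265*31+438)%997=677 -> [677]
  root=677
After append 70 (leaves=[39, 53, 76, 70]):
  L0: [39, 53, 76, 70]
  L1: h(39,53)=(39*31+53)%997=265 h(76,70)=(76*31+70)%997=432 -> [265, 432]
  L2: h(265,432)=(265*31+432)%997=671 -> [671]
  root=671
After append 81 (leaves=[39, 53, 76, 70, 81]):
  L0: [39, 53, 76, 70, 81]
  L1: h(39,53)=(39*31+53)%997=265 h(76,70)=(76*31+70)%997=432 h(81,81)=(81*31+81)%997=598 -> [265, 432, 598]
  L2: h(265,432)=(265*31+432)%997=671 h(598,598)=(598*31+598)%997=193 -> [671, 193]
  L3: h(671,193)=(671*31+193)%997=57 -> [57]
  root=57
After append 17 (leaves=[39, 53, 76, 70, 81, 17]):
  L0: [39, 53, 76, 70, 81, 17]
  L1: h(39,53)=(39*31+53)%997=265 h(76,70)=(76*31+70)%997=432 h(81,17)=(81*31+17)%997=534 -> [265, 432, 534]
  L2: h(265,432)=(265*31+432)%997=671 h(534,534)=(534*31+534)%997=139 -> [671, 139]
  L3: h(671,139)=(671*31+139)%997=3 -> [3]
  root=3
After append 63 (leaves=[39, 53, 76, 70, 81, 17, 63]):
  L0: [39, 53, 76, 70, 81, 17, 63]
  L1: h(39,53)=(39*31+53)%997=265 h(76,70)=(76*31+70)%997=432 h(81,17)=(81*31+17)%997=534 h(63,63)=(63*31+63)%997=22 -> [265, 432, 534, 22]
  L2: h(265,432)=(265*31+432)%997=671 h(534,22)=(534*31+22)%997=624 -> [671, 624]
  L3: h(671,624)=(671*31+624)%997=488 -> [488]
  root=488

Answer: 39 265 677 671 57 3 488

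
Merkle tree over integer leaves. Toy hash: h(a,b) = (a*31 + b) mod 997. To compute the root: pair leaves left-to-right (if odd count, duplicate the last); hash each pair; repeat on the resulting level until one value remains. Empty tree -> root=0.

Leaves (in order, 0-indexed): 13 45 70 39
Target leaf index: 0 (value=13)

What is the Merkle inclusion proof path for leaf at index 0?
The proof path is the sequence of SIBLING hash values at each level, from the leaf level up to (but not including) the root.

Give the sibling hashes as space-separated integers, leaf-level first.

L0 (leaves): [13, 45, 70, 39], target index=0
L1: h(13,45)=(13*31+45)%997=448 [pair 0] h(70,39)=(70*31+39)%997=215 [pair 1] -> [448, 215]
  Sibling for proof at L0: 45
L2: h(448,215)=(448*31+215)%997=145 [pair 0] -> [145]
  Sibling for proof at L1: 215
Root: 145
Proof path (sibling hashes from leaf to root): [45, 215]

Answer: 45 215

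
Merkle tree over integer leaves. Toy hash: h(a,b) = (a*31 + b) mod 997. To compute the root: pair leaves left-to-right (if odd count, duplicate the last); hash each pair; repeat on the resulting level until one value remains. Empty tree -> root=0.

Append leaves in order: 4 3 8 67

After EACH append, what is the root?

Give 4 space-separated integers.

Answer: 4 127 205 264

Derivation:
After append 4 (leaves=[4]):
  L0: [4]
  root=4
After append 3 (leaves=[4, 3]):
  L0: [4, 3]
  L1: h(4,3)=(4*31+3)%997=127 -> [127]
  root=127
After append 8 (leaves=[4, 3, 8]):
  L0: [4, 3, 8]
  L1: h(4,3)=(4*31+3)%997=127 h(8,8)=(8*31+8)%997=256 -> [127, 256]
  L2: h(127,256)=(127*31+256)%997=205 -> [205]
  root=205
After append 67 (leaves=[4, 3, 8, 67]):
  L0: [4, 3, 8, 67]
  L1: h(4,3)=(4*31+3)%997=127 h(8,67)=(8*31+67)%997=315 -> [127, 315]
  L2: h(127,315)=(127*31+315)%997=264 -> [264]
  root=264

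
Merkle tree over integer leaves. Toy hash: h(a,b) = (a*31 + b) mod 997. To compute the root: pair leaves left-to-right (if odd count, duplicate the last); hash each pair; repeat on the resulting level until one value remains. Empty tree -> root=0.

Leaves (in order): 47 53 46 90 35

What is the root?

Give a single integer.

L0: [47, 53, 46, 90, 35]
L1: h(47,53)=(47*31+53)%997=513 h(46,90)=(46*31+90)%997=519 h(35,35)=(35*31+35)%997=123 -> [513, 519, 123]
L2: h(513,519)=(513*31+519)%997=470 h(123,123)=(123*31+123)%997=945 -> [470, 945]
L3: h(470,945)=(470*31+945)%997=560 -> [560]

Answer: 560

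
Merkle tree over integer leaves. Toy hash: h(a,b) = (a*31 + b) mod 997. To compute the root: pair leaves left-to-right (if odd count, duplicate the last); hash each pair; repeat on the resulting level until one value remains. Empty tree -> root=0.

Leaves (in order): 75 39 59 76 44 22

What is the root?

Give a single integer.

Answer: 357

Derivation:
L0: [75, 39, 59, 76, 44, 22]
L1: h(75,39)=(75*31+39)%997=370 h(59,76)=(59*31+76)%997=908 h(44,22)=(44*31+22)%997=389 -> [370, 908, 389]
L2: h(370,908)=(370*31+908)%997=414 h(389,389)=(389*31+389)%997=484 -> [414, 484]
L3: h(414,484)=(414*31+484)%997=357 -> [357]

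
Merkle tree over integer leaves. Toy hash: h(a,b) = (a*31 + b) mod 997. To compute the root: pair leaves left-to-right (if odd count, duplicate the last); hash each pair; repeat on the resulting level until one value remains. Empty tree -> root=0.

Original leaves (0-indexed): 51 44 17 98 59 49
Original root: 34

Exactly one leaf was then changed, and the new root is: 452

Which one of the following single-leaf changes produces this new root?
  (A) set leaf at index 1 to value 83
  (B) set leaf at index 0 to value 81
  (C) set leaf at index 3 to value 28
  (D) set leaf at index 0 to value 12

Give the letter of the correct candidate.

Answer: B

Derivation:
Original leaves: [51, 44, 17, 98, 59, 49]
Target new root: 452
Try each candidate change and compute the resulting root:
Candidate A: set leaf[1] = 83 -> leaves = [51, 83, 17, 98, 59, 49]
  L0: [51, 83, 17, 98, 59, 49]
  L1: h(51,83)=(51*31+83)%997=667 h(17,98)=(17*31+98)%997=625 h(59,49)=(59*31+49)%997=881 -> [667, 625, 881]
  L2: h(667,625)=(667*31+625)%997=365 h(881,881)=(881*31+881)%997=276 -> [365, 276]
  L3: h(365,276)=(365*31+276)%997=624 -> [624]
  root = 624 != target 452
Candidate B: set leaf[0] = 81 -> leaves = [81, 44, 17, 98, 59, 49]
  L0: [81, 44, 17, 98, 59, 49]
  L1: h(81,44)=(81*31+44)%997=561 h(17,98)=(17*31+98)%997=625 h(59,49)=(59*31+49)%997=881 -> [561, 625, 881]
  L2: h(561,625)=(561*31+625)%997=70 h(881,881)=(881*31+881)%997=276 -> [70, 276]
  L3: h(70,276)=(70*31+276)%997=452 -> [452]
  root = 452 == target 452  ** MATCH **
Candidate C: set leaf[3] = 28 -> leaves = [51, 44, 17, 28, 59, 49]
  L0: [51, 44, 17, 28, 59, 49]
  L1: h(51,44)=(51*31+44)%997=628 h(17,28)=(17*31+28)%997=555 h(59,49)=(59*31+49)%997=881 -> [628, 555, 881]
  L2: h(628,555)=(628*31+555)%997=83 h(881,881)=(881*31+881)%997=276 -> [83, 276]
  L3: h(83,276)=(83*31+276)%997=855 -> [855]
  root = 855 != target 452
Candidate D: set leaf[0] = 12 -> leaves = [12, 44, 17, 98, 59, 49]
  L0: [12, 44, 17, 98, 59, 49]
  L1: h(12,44)=(12*31+44)%997=416 h(17,98)=(17*31+98)%997=625 h(59,49)=(59*31+49)%997=881 -> [416, 625, 881]
  L2: h(416,625)=(416*31+625)%997=560 h(881,881)=(881*31+881)%997=276 -> [560, 276]
  L3: h(560,276)=(560*31+276)%997=687 -> [687]
  root = 687 != target 452
Candidate B produces the target root.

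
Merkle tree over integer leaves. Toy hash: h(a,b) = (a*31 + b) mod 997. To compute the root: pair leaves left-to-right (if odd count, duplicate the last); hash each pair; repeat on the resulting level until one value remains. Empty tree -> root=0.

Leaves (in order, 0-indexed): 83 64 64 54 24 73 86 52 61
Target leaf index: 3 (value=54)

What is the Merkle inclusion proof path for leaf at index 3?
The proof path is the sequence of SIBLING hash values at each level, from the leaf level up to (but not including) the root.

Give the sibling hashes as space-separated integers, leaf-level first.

L0 (leaves): [83, 64, 64, 54, 24, 73, 86, 52, 61], target index=3
L1: h(83,64)=(83*31+64)%997=643 [pair 0] h(64,54)=(64*31+54)%997=44 [pair 1] h(24,73)=(24*31+73)%997=817 [pair 2] h(86,52)=(86*31+52)%997=724 [pair 3] h(61,61)=(61*31+61)%997=955 [pair 4] -> [643, 44, 817, 724, 955]
  Sibling for proof at L0: 64
L2: h(643,44)=(643*31+44)%997=37 [pair 0] h(817,724)=(817*31+724)%997=129 [pair 1] h(955,955)=(955*31+955)%997=650 [pair 2] -> [37, 129, 650]
  Sibling for proof at L1: 643
L3: h(37,129)=(37*31+129)%997=279 [pair 0] h(650,650)=(650*31+650)%997=860 [pair 1] -> [279, 860]
  Sibling for proof at L2: 129
L4: h(279,860)=(279*31+860)%997=536 [pair 0] -> [536]
  Sibling for proof at L3: 860
Root: 536
Proof path (sibling hashes from leaf to root): [64, 643, 129, 860]

Answer: 64 643 129 860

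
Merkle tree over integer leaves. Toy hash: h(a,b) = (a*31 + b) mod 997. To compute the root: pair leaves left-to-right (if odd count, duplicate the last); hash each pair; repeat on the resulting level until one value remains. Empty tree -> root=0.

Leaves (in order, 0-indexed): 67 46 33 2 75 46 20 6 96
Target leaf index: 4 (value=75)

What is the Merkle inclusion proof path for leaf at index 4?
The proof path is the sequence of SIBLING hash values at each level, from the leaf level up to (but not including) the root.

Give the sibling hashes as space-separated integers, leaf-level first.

Answer: 46 626 39 193

Derivation:
L0 (leaves): [67, 46, 33, 2, 75, 46, 20, 6, 96], target index=4
L1: h(67,46)=(67*31+46)%997=129 [pair 0] h(33,2)=(33*31+2)%997=28 [pair 1] h(75,46)=(75*31+46)%997=377 [pair 2] h(20,6)=(20*31+6)%997=626 [pair 3] h(96,96)=(96*31+96)%997=81 [pair 4] -> [129, 28, 377, 626, 81]
  Sibling for proof at L0: 46
L2: h(129,28)=(129*31+28)%997=39 [pair 0] h(377,626)=(377*31+626)%997=349 [pair 1] h(81,81)=(81*31+81)%997=598 [pair 2] -> [39, 349, 598]
  Sibling for proof at L1: 626
L3: h(39,349)=(39*31+349)%997=561 [pair 0] h(598,598)=(598*31+598)%997=193 [pair 1] -> [561, 193]
  Sibling for proof at L2: 39
L4: h(561,193)=(561*31+193)%997=635 [pair 0] -> [635]
  Sibling for proof at L3: 193
Root: 635
Proof path (sibling hashes from leaf to root): [46, 626, 39, 193]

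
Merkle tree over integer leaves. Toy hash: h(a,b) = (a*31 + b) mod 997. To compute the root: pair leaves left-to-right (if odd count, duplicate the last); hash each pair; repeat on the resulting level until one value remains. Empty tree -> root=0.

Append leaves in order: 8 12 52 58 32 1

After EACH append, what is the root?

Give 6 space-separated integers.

Answer: 8 260 751 757 403 408

Derivation:
After append 8 (leaves=[8]):
  L0: [8]
  root=8
After append 12 (leaves=[8, 12]):
  L0: [8, 12]
  L1: h(8,12)=(8*31+12)%997=260 -> [260]
  root=260
After append 52 (leaves=[8, 12, 52]):
  L0: [8, 12, 52]
  L1: h(8,12)=(8*31+12)%997=260 h(52,52)=(52*31+52)%997=667 -> [260, 667]
  L2: h(260,667)=(260*31+667)%997=751 -> [751]
  root=751
After append 58 (leaves=[8, 12, 52, 58]):
  L0: [8, 12, 52, 58]
  L1: h(8,12)=(8*31+12)%997=260 h(52,58)=(52*31+58)%997=673 -> [260, 673]
  L2: h(260,673)=(260*31+673)%997=757 -> [757]
  root=757
After append 32 (leaves=[8, 12, 52, 58, 32]):
  L0: [8, 12, 52, 58, 32]
  L1: h(8,12)=(8*31+12)%997=260 h(52,58)=(52*31+58)%997=673 h(32,32)=(32*31+32)%997=27 -> [260, 673, 27]
  L2: h(260,673)=(260*31+673)%997=757 h(27,27)=(27*31+27)%997=864 -> [757, 864]
  L3: h(757,864)=(757*31+864)%997=403 -> [403]
  root=403
After append 1 (leaves=[8, 12, 52, 58, 32, 1]):
  L0: [8, 12, 52, 58, 32, 1]
  L1: h(8,12)=(8*31+12)%997=260 h(52,58)=(52*31+58)%997=673 h(32,1)=(32*31+1)%997=993 -> [260, 673, 993]
  L2: h(260,673)=(260*31+673)%997=757 h(993,993)=(993*31+993)%997=869 -> [757, 869]
  L3: h(757,869)=(757*31+869)%997=408 -> [408]
  root=408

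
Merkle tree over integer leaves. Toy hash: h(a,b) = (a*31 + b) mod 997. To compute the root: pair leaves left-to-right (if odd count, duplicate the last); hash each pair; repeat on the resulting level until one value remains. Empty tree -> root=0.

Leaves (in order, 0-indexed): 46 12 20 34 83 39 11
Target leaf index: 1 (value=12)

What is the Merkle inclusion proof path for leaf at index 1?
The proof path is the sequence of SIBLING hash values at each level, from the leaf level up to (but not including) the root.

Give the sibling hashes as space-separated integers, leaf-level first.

Answer: 46 654 567

Derivation:
L0 (leaves): [46, 12, 20, 34, 83, 39, 11], target index=1
L1: h(46,12)=(46*31+12)%997=441 [pair 0] h(20,34)=(20*31+34)%997=654 [pair 1] h(83,39)=(83*31+39)%997=618 [pair 2] h(11,11)=(11*31+11)%997=352 [pair 3] -> [441, 654, 618, 352]
  Sibling for proof at L0: 46
L2: h(441,654)=(441*31+654)%997=367 [pair 0] h(618,352)=(618*31+352)%997=567 [pair 1] -> [367, 567]
  Sibling for proof at L1: 654
L3: h(367,567)=(367*31+567)%997=977 [pair 0] -> [977]
  Sibling for proof at L2: 567
Root: 977
Proof path (sibling hashes from leaf to root): [46, 654, 567]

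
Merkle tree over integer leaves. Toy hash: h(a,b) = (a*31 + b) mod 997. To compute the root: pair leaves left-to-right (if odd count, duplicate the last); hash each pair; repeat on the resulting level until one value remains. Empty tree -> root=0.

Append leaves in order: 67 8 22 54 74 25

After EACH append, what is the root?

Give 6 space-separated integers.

After append 67 (leaves=[67]):
  L0: [67]
  root=67
After append 8 (leaves=[67, 8]):
  L0: [67, 8]
  L1: h(67,8)=(67*31+8)%997=91 -> [91]
  root=91
After append 22 (leaves=[67, 8, 22]):
  L0: [67, 8, 22]
  L1: h(67,8)=(67*31+8)%997=91 h(22,22)=(22*31+22)%997=704 -> [91, 704]
  L2: h(91,704)=(91*31+704)%997=534 -> [534]
  root=534
After append 54 (leaves=[67, 8, 22, 54]):
  L0: [67, 8, 22, 54]
  L1: h(67,8)=(67*31+8)%997=91 h(22,54)=(22*31+54)%997=736 -> [91, 736]
  L2: h(91,736)=(91*31+736)%997=566 -> [566]
  root=566
After append 74 (leaves=[67, 8, 22, 54, 74]):
  L0: [67, 8, 22, 54, 74]
  L1: h(67,8)=(67*31+8)%997=91 h(22,54)=(22*31+54)%997=736 h(74,74)=(74*31+74)%997=374 -> [91, 736, 374]
  L2: h(91,736)=(91*31+736)%997=566 h(374,374)=(374*31+374)%997=4 -> [566, 4]
  L3: h(566,4)=(566*31+4)%997=601 -> [601]
  root=601
After append 25 (leaves=[67, 8, 22, 54, 74, 25]):
  L0: [67, 8, 22, 54, 74, 25]
  L1: h(67,8)=(67*31+8)%997=91 h(22,54)=(22*31+54)%997=736 h(74,25)=(74*31+25)%997=325 -> [91, 736, 325]
  L2: h(91,736)=(91*31+736)%997=566 h(325,325)=(325*31+325)%997=430 -> [566, 430]
  L3: h(566,430)=(566*31+430)%997=30 -> [30]
  root=30

Answer: 67 91 534 566 601 30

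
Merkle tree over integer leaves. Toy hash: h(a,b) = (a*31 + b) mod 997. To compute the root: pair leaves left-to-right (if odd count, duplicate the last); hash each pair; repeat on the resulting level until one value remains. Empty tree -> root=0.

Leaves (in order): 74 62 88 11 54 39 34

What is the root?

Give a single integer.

Answer: 446

Derivation:
L0: [74, 62, 88, 11, 54, 39, 34]
L1: h(74,62)=(74*31+62)%997=362 h(88,11)=(88*31+11)%997=745 h(54,39)=(54*31+39)%997=716 h(34,34)=(34*31+34)%997=91 -> [362, 745, 716, 91]
L2: h(362,745)=(362*31+745)%997=3 h(716,91)=(716*31+91)%997=353 -> [3, 353]
L3: h(3,353)=(3*31+353)%997=446 -> [446]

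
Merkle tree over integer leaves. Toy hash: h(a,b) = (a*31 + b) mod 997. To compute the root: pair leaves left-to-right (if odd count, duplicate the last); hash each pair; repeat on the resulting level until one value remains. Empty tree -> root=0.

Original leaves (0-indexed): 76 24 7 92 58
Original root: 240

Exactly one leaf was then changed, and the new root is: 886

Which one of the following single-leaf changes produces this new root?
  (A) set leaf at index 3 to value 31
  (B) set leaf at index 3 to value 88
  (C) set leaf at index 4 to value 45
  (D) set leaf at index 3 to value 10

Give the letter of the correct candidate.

Answer: C

Derivation:
Original leaves: [76, 24, 7, 92, 58]
Target new root: 886
Try each candidate change and compute the resulting root:
Candidate A: set leaf[3] = 31 -> leaves = [76, 24, 7, 31, 58]
  L0: [76, 24, 7, 31, 58]
  L1: h(76,24)=(76*31+24)%997=386 h(7,31)=(7*31+31)%997=248 h(58,58)=(58*31+58)%997=859 -> [386, 248, 859]
  L2: h(386,248)=(386*31+248)%997=250 h(859,859)=(859*31+859)%997=569 -> [250, 569]
  L3: h(250,569)=(250*31+569)%997=343 -> [343]
  root = 343 != target 886
Candidate B: set leaf[3] = 88 -> leaves = [76, 24, 7, 88, 58]
  L0: [76, 24, 7, 88, 58]
  L1: h(76,24)=(76*31+24)%997=386 h(7,88)=(7*31+88)%997=305 h(58,58)=(58*31+58)%997=859 -> [386, 305, 859]
  L2: h(386,305)=(386*31+305)%997=307 h(859,859)=(859*31+859)%997=569 -> [307, 569]
  L3: h(307,569)=(307*31+569)%997=116 -> [116]
  root = 116 != target 886
Candidate C: set leaf[4] = 45 -> leaves = [76, 24, 7, 92, 45]
  L0: [76, 24, 7, 92, 45]
  L1: h(76,24)=(76*31+24)%997=386 h(7,92)=(7*31+92)%997=309 h(45,45)=(45*31+45)%997=443 -> [386, 309, 443]
  L2: h(386,309)=(386*31+309)%997=311 h(443,443)=(443*31+443)%997=218 -> [311, 218]
  L3: h(311,218)=(311*31+218)%997=886 -> [886]
  root = 886 == target 886  ** MATCH **
Candidate D: set leaf[3] = 10 -> leaves = [76, 24, 7, 10, 58]
  L0: [76, 24, 7, 10, 58]
  L1: h(76,24)=(76*31+24)%997=386 h(7,10)=(7*31+10)%997=227 h(58,58)=(58*31+58)%997=859 -> [386, 227, 859]
  L2: h(386,227)=(386*31+227)%997=229 h(859,859)=(859*31+859)%997=569 -> [229, 569]
  L3: h(229,569)=(229*31+569)%997=689 -> [689]
  root = 689 != target 886
Candidate C produces the target root.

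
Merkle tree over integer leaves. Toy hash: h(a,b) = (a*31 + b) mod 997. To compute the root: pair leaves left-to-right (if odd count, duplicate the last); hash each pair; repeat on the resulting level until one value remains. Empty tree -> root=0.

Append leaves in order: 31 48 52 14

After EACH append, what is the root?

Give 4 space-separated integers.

Answer: 31 12 42 4

Derivation:
After append 31 (leaves=[31]):
  L0: [31]
  root=31
After append 48 (leaves=[31, 48]):
  L0: [31, 48]
  L1: h(31,48)=(31*31+48)%997=12 -> [12]
  root=12
After append 52 (leaves=[31, 48, 52]):
  L0: [31, 48, 52]
  L1: h(31,48)=(31*31+48)%997=12 h(52,52)=(52*31+52)%997=667 -> [12, 667]
  L2: h(12,667)=(12*31+667)%997=42 -> [42]
  root=42
After append 14 (leaves=[31, 48, 52, 14]):
  L0: [31, 48, 52, 14]
  L1: h(31,48)=(31*31+48)%997=12 h(52,14)=(52*31+14)%997=629 -> [12, 629]
  L2: h(12,629)=(12*31+629)%997=4 -> [4]
  root=4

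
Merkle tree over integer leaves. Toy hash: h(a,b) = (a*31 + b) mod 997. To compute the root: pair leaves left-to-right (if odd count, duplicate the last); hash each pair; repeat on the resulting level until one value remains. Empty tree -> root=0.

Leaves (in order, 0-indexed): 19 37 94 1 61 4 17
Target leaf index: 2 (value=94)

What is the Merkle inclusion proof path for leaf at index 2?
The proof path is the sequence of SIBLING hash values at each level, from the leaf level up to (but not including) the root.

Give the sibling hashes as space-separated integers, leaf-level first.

L0 (leaves): [19, 37, 94, 1, 61, 4, 17], target index=2
L1: h(19,37)=(19*31+37)%997=626 [pair 0] h(94,1)=(94*31+1)%997=921 [pair 1] h(61,4)=(61*31+4)%997=898 [pair 2] h(17,17)=(17*31+17)%997=544 [pair 3] -> [626, 921, 898, 544]
  Sibling for proof at L0: 1
L2: h(626,921)=(626*31+921)%997=387 [pair 0] h(898,544)=(898*31+544)%997=466 [pair 1] -> [387, 466]
  Sibling for proof at L1: 626
L3: h(387,466)=(387*31+466)%997=499 [pair 0] -> [499]
  Sibling for proof at L2: 466
Root: 499
Proof path (sibling hashes from leaf to root): [1, 626, 466]

Answer: 1 626 466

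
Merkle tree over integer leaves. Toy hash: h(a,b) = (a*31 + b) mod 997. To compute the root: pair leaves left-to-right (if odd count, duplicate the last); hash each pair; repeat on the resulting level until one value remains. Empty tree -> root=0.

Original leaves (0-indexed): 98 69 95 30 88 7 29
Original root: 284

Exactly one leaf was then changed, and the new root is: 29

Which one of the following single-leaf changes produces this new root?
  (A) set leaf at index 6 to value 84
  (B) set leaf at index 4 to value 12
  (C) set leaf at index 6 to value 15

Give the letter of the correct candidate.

Answer: B

Derivation:
Original leaves: [98, 69, 95, 30, 88, 7, 29]
Target new root: 29
Try each candidate change and compute the resulting root:
Candidate A: set leaf[6] = 84 -> leaves = [98, 69, 95, 30, 88, 7, 84]
  L0: [98, 69, 95, 30, 88, 7, 84]
  L1: h(98,69)=(98*31+69)%997=116 h(95,30)=(95*31+30)%997=981 h(88,7)=(88*31+7)%997=741 h(84,84)=(84*31+84)%997=694 -> [116, 981, 741, 694]
  L2: h(116,981)=(116*31+981)%997=589 h(741,694)=(741*31+694)%997=734 -> [589, 734]
  L3: h(589,734)=(589*31+734)%997=50 -> [50]
  root = 50 != target 29
Candidate B: set leaf[4] = 12 -> leaves = [98, 69, 95, 30, 12, 7, 29]
  L0: [98, 69, 95, 30, 12, 7, 29]
  L1: h(98,69)=(98*31+69)%997=116 h(95,30)=(95*31+30)%997=981 h(12,7)=(12*31+7)%997=379 h(29,29)=(29*31+29)%997=928 -> [116, 981, 379, 928]
  L2: h(116,981)=(116*31+981)%997=589 h(379,928)=(379*31+928)%997=713 -> [589, 713]
  L3: h(589,713)=(589*31+713)%997=29 -> [29]
  root = 29 == target 29  ** MATCH **
Candidate C: set leaf[6] = 15 -> leaves = [98, 69, 95, 30, 88, 7, 15]
  L0: [98, 69, 95, 30, 88, 7, 15]
  L1: h(98,69)=(98*31+69)%997=116 h(95,30)=(95*31+30)%997=981 h(88,7)=(88*31+7)%997=741 h(15,15)=(15*31+15)%997=480 -> [116, 981, 741, 480]
  L2: h(116,981)=(116*31+981)%997=589 h(741,480)=(741*31+480)%997=520 -> [589, 520]
  L3: h(589,520)=(589*31+520)%997=833 -> [833]
  root = 833 != target 29
Candidate B produces the target root.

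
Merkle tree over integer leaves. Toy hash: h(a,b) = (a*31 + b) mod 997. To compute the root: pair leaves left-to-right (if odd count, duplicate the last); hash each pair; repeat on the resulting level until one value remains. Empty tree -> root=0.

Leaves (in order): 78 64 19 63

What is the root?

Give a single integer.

L0: [78, 64, 19, 63]
L1: h(78,64)=(78*31+64)%997=488 h(19,63)=(19*31+63)%997=652 -> [488, 652]
L2: h(488,652)=(488*31+652)%997=825 -> [825]

Answer: 825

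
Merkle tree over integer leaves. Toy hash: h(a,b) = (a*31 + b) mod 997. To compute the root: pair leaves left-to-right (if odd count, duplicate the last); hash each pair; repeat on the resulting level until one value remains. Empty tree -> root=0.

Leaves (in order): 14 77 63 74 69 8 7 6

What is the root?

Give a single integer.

L0: [14, 77, 63, 74, 69, 8, 7, 6]
L1: h(14,77)=(14*31+77)%997=511 h(63,74)=(63*31+74)%997=33 h(69,8)=(69*31+8)%997=153 h(7,6)=(7*31+6)%997=223 -> [511, 33, 153, 223]
L2: h(511,33)=(511*31+33)%997=919 h(153,223)=(153*31+223)%997=978 -> [919, 978]
L3: h(919,978)=(919*31+978)%997=554 -> [554]

Answer: 554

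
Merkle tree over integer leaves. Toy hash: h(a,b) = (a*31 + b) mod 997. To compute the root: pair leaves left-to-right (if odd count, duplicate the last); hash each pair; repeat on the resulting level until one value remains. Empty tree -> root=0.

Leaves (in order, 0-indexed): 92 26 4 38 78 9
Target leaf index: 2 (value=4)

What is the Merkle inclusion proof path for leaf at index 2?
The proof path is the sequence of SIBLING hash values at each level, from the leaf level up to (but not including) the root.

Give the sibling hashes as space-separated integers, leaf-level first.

Answer: 38 884 895

Derivation:
L0 (leaves): [92, 26, 4, 38, 78, 9], target index=2
L1: h(92,26)=(92*31+26)%997=884 [pair 0] h(4,38)=(4*31+38)%997=162 [pair 1] h(78,9)=(78*31+9)%997=433 [pair 2] -> [884, 162, 433]
  Sibling for proof at L0: 38
L2: h(884,162)=(884*31+162)%997=647 [pair 0] h(433,433)=(433*31+433)%997=895 [pair 1] -> [647, 895]
  Sibling for proof at L1: 884
L3: h(647,895)=(647*31+895)%997=15 [pair 0] -> [15]
  Sibling for proof at L2: 895
Root: 15
Proof path (sibling hashes from leaf to root): [38, 884, 895]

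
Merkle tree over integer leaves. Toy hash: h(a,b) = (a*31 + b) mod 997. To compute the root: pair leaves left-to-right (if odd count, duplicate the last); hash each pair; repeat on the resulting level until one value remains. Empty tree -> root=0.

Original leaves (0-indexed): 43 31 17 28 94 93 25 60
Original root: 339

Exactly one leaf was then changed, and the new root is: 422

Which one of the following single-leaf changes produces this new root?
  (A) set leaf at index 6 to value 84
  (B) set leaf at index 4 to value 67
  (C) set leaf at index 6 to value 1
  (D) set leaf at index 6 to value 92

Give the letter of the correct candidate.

Original leaves: [43, 31, 17, 28, 94, 93, 25, 60]
Target new root: 422
Try each candidate change and compute the resulting root:
Candidate A: set leaf[6] = 84 -> leaves = [43, 31, 17, 28, 94, 93, 84, 60]
  L0: [43, 31, 17, 28, 94, 93, 84, 60]
  L1: h(43,31)=(43*31+31)%997=367 h(17,28)=(17*31+28)%997=555 h(94,93)=(94*31+93)%997=16 h(84,60)=(84*31+60)%997=670 -> [367, 555, 16, 670]
  L2: h(367,555)=(367*31+555)%997=965 h(16,670)=(16*31+670)%997=169 -> [965, 169]
  L3: h(965,169)=(965*31+169)%997=174 -> [174]
  root = 174 != target 422
Candidate B: set leaf[4] = 67 -> leaves = [43, 31, 17, 28, 67, 93, 25, 60]
  L0: [43, 31, 17, 28, 67, 93, 25, 60]
  L1: h(43,31)=(43*31+31)%997=367 h(17,28)=(17*31+28)%997=555 h(67,93)=(67*31+93)%997=176 h(25,60)=(25*31+60)%997=835 -> [367, 555, 176, 835]
  L2: h(367,555)=(367*31+555)%997=965 h(176,835)=(176*31+835)%997=309 -> [965, 309]
  L3: h(965,309)=(965*31+309)%997=314 -> [314]
  root = 314 != target 422
Candidate C: set leaf[6] = 1 -> leaves = [43, 31, 17, 28, 94, 93, 1, 60]
  L0: [43, 31, 17, 28, 94, 93, 1, 60]
  L1: h(43,31)=(43*31+31)%997=367 h(17,28)=(17*31+28)%997=555 h(94,93)=(94*31+93)%997=16 h(1,60)=(1*31+60)%997=91 -> [367, 555, 16, 91]
  L2: h(367,555)=(367*31+555)%997=965 h(16,91)=(16*31+91)%997=587 -> [965, 587]
  L3: h(965,587)=(965*31+587)%997=592 -> [592]
  root = 592 != target 422
Candidate D: set leaf[6] = 92 -> leaves = [43, 31, 17, 28, 94, 93, 92, 60]
  L0: [43, 31, 17, 28, 94, 93, 92, 60]
  L1: h(43,31)=(43*31+31)%997=367 h(17,28)=(17*31+28)%997=555 h(94,93)=(94*31+93)%997=16 h(92,60)=(92*31+60)%997=918 -> [367, 555, 16, 918]
  L2: h(367,555)=(367*31+555)%997=965 h(16,918)=(16*31+918)%997=417 -> [965, 417]
  L3: h(965,417)=(965*31+417)%997=422 -> [422]
  root = 422 == target 422  ** MATCH **
Candidate D produces the target root.

Answer: D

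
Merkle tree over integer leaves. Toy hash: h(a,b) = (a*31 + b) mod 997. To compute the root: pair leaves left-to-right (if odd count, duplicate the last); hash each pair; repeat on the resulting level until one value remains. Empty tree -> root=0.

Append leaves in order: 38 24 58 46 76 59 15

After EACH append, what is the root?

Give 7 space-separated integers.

Answer: 38 205 235 223 989 445 504

Derivation:
After append 38 (leaves=[38]):
  L0: [38]
  root=38
After append 24 (leaves=[38, 24]):
  L0: [38, 24]
  L1: h(38,24)=(38*31+24)%997=205 -> [205]
  root=205
After append 58 (leaves=[38, 24, 58]):
  L0: [38, 24, 58]
  L1: h(38,24)=(38*31+24)%997=205 h(58,58)=(58*31+58)%997=859 -> [205, 859]
  L2: h(205,859)=(205*31+859)%997=235 -> [235]
  root=235
After append 46 (leaves=[38, 24, 58, 46]):
  L0: [38, 24, 58, 46]
  L1: h(38,24)=(38*31+24)%997=205 h(58,46)=(58*31+46)%997=847 -> [205, 847]
  L2: h(205,847)=(205*31+847)%997=223 -> [223]
  root=223
After append 76 (leaves=[38, 24, 58, 46, 76]):
  L0: [38, 24, 58, 46, 76]
  L1: h(38,24)=(38*31+24)%997=205 h(58,46)=(58*31+46)%997=847 h(76,76)=(76*31+76)%997=438 -> [205, 847, 438]
  L2: h(205,847)=(205*31+847)%997=223 h(438,438)=(438*31+438)%997=58 -> [223, 58]
  L3: h(223,58)=(223*31+58)%997=989 -> [989]
  root=989
After append 59 (leaves=[38, 24, 58, 46, 76, 59]):
  L0: [38, 24, 58, 46, 76, 59]
  L1: h(38,24)=(38*31+24)%997=205 h(58,46)=(58*31+46)%997=847 h(76,59)=(76*31+59)%997=421 -> [205, 847, 421]
  L2: h(205,847)=(205*31+847)%997=223 h(421,421)=(421*31+421)%997=511 -> [223, 511]
  L3: h(223,511)=(223*31+511)%997=445 -> [445]
  root=445
After append 15 (leaves=[38, 24, 58, 46, 76, 59, 15]):
  L0: [38, 24, 58, 46, 76, 59, 15]
  L1: h(38,24)=(38*31+24)%997=205 h(58,46)=(58*31+46)%997=847 h(76,59)=(76*31+59)%997=421 h(15,15)=(15*31+15)%997=480 -> [205, 847, 421, 480]
  L2: h(205,847)=(205*31+847)%997=223 h(421,480)=(421*31+480)%997=570 -> [223, 570]
  L3: h(223,570)=(223*31+570)%997=504 -> [504]
  root=504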